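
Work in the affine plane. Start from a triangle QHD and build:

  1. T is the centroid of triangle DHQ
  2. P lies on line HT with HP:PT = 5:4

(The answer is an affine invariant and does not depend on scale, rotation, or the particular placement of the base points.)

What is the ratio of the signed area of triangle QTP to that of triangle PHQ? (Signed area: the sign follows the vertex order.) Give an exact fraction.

Assign Q = (0, 0), H = (1, 0), D = (0, 1) — the answer is frame-independent, so this choice is without loss of generality.
1. T is the centroid of triangle DHQ ⇒ T = (1/3, 1/3)
2. P lies on line HT with HP:PT = 5:4 ⇒ P = (17/27, 5/27)
2·[QTP] = -4/27, 2·[PHQ] = -5/27
[QTP]:[PHQ] = -4/27:-5/27 = 4/5

[QTP]:[PHQ] = 4/5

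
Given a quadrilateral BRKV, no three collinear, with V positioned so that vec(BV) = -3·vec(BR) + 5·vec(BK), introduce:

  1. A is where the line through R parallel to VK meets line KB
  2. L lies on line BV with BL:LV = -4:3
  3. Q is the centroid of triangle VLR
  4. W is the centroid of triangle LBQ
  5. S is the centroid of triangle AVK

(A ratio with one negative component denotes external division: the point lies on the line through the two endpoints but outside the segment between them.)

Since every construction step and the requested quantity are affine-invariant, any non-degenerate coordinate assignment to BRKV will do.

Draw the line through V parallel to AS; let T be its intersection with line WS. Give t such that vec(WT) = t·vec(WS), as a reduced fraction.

t = 130/157

Assign B = (0, 0), R = (1, 0), K = (0, 1), V = (-3, 5) — the answer is frame-independent, so this choice is without loss of generality.
1. A is where the line through R parallel to VK meets line KB ⇒ A = (0, 4/3)
2. L lies on line BV with BL:LV = -4:3 ⇒ L = (-12, 20)
3. Q is the centroid of triangle VLR ⇒ Q = (-14/3, 25/3)
4. W is the centroid of triangle LBQ ⇒ W = (-50/9, 85/9)
5. S is the centroid of triangle AVK ⇒ S = (-1, 22/9)
through V parallel to AS: direction (-1, 10/9); meets WS at T = (-280/157, 5155/1413)
T = W + t·(S−W) with t = 130/157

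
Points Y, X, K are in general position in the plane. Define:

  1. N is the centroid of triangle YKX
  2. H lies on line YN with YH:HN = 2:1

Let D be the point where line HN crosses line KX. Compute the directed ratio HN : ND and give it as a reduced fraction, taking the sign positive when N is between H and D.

Assign Y = (0, 0), X = (1, 0), K = (0, 1) — the answer is frame-independent, so this choice is without loss of generality.
1. N is the centroid of triangle YKX ⇒ N = (1/3, 1/3)
2. H lies on line YN with YH:HN = 2:1 ⇒ H = (2/9, 2/9)
line HN meets KX at D = (1/2, 1/2)
N = H + t·(D−H) with t = 2/5, so HN:ND = 2/5:3/5

HN:ND = 2/3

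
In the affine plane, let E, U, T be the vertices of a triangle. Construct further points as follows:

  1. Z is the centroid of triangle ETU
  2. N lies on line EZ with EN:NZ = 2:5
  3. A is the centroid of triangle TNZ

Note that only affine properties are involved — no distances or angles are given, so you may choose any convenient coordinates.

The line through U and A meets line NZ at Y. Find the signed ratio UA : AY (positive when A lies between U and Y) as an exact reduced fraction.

Assign E = (0, 0), U = (1, 0), T = (0, 1) — the answer is frame-independent, so this choice is without loss of generality.
1. Z is the centroid of triangle ETU ⇒ Z = (1/3, 1/3)
2. N lies on line EZ with EN:NZ = 2:5 ⇒ N = (2/21, 2/21)
3. A is the centroid of triangle TNZ ⇒ A = (1/7, 10/21)
line UA meets NZ at Y = (5/14, 5/14)
A = U + t·(Y−U) with t = 4/3, so UA:AY = 4/3:-1/3

UA:AY = -4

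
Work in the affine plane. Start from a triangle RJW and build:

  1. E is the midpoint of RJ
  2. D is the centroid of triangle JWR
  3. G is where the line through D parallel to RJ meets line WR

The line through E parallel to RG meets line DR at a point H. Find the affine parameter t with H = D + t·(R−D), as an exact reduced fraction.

t = -1/2

Assign R = (0, 0), J = (1, 0), W = (0, 1) — the answer is frame-independent, so this choice is without loss of generality.
1. E is the midpoint of RJ ⇒ E = (1/2, 0)
2. D is the centroid of triangle JWR ⇒ D = (1/3, 1/3)
3. G is where the line through D parallel to RJ meets line WR ⇒ G = (0, 1/3)
through E parallel to RG: direction (0, 1/3); meets DR at H = (1/2, 1/2)
H = D + t·(R−D) with t = -1/2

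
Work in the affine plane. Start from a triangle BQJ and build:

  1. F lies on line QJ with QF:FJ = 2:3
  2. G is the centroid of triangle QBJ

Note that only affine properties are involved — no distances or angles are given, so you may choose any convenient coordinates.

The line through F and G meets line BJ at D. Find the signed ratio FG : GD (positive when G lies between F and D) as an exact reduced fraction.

Work in coordinates with B = (0, 0), Q = (1, 0), J = (0, 1).
1. F lies on line QJ with QF:FJ = 2:3 ⇒ F = (3/5, 2/5)
2. G is the centroid of triangle QBJ ⇒ G = (1/3, 1/3)
line FG meets BJ at D = (0, 1/4)
G = F + t·(D−F) with t = 4/9, so FG:GD = 4/9:5/9

FG:GD = 4/5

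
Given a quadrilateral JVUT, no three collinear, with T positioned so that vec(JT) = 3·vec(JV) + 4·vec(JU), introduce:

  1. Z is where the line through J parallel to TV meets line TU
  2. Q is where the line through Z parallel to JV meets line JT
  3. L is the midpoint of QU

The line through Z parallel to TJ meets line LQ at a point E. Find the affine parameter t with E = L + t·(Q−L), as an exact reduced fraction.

t = -1/3

Set J = (0, 0), V = (1, 0), U = (0, 1), T = (3, 4); any affine frame gives the same invariant.
1. Z is where the line through J parallel to TV meets line TU ⇒ Z = (1, 2)
2. Q is where the line through Z parallel to JV meets line JT ⇒ Q = (3/2, 2)
3. L is the midpoint of QU ⇒ L = (3/4, 3/2)
through Z parallel to TJ: direction (-3, -4); meets LQ at E = (1/2, 4/3)
E = L + t·(Q−L) with t = -1/3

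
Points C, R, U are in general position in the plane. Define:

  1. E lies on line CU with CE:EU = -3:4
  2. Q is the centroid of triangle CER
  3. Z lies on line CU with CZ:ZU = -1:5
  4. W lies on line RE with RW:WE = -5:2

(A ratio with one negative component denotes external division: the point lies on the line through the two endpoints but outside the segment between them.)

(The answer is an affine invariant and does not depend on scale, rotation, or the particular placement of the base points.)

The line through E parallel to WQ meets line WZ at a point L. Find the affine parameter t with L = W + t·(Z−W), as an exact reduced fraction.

Work in coordinates with C = (0, 0), R = (1, 0), U = (0, 1).
1. E lies on line CU with CE:EU = -3:4 ⇒ E = (0, -3)
2. Q is the centroid of triangle CER ⇒ Q = (1/3, -1)
3. Z lies on line CU with CZ:ZU = -1:5 ⇒ Z = (0, -1/4)
4. W lies on line RE with RW:WE = -5:2 ⇒ W = (-2/3, -5)
through E parallel to WQ: direction (1, 4); meets WZ at L = (-22/25, -163/25)
L = W + t·(Z−W) with t = -8/25

t = -8/25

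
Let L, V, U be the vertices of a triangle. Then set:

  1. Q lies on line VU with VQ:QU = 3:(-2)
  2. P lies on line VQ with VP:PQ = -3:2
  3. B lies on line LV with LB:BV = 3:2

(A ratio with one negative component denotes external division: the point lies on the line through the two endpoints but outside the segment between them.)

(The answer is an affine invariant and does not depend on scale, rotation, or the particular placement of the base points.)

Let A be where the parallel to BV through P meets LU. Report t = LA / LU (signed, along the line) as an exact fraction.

t = 9

Set L = (0, 0), V = (1, 0), U = (0, 1); any affine frame gives the same invariant.
1. Q lies on line VU with VQ:QU = 3:(-2) ⇒ Q = (-2, 3)
2. P lies on line VQ with VP:PQ = -3:2 ⇒ P = (-8, 9)
3. B lies on line LV with LB:BV = 3:2 ⇒ B = (3/5, 0)
through P parallel to BV: direction (2/5, 0); meets LU at A = (0, 9)
A = L + t·(U−L) with t = 9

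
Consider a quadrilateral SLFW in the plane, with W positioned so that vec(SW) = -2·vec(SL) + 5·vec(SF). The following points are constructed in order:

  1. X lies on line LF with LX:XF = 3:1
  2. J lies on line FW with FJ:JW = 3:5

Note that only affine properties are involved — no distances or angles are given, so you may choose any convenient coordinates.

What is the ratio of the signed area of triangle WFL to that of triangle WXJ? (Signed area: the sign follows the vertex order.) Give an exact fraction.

[WFL]:[WXJ] = -32/5

Set S = (0, 0), L = (1, 0), F = (0, 1), W = (-2, 5); any affine frame gives the same invariant.
1. X lies on line LF with LX:XF = 3:1 ⇒ X = (1/4, 3/4)
2. J lies on line FW with FJ:JW = 3:5 ⇒ J = (-3/4, 5/2)
2·[WFL] = 2, 2·[WXJ] = -5/16
[WFL]:[WXJ] = 2:-5/16 = -32/5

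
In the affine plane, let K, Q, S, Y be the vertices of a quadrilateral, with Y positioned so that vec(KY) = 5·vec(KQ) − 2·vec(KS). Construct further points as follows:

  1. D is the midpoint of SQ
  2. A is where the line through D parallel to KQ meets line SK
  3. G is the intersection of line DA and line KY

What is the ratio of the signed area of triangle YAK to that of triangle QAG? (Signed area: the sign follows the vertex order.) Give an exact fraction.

[YAK]:[QAG] = 4

Set K = (0, 0), Q = (1, 0), S = (0, 1), Y = (5, -2); any affine frame gives the same invariant.
1. D is the midpoint of SQ ⇒ D = (1/2, 1/2)
2. A is where the line through D parallel to KQ meets line SK ⇒ A = (0, 1/2)
3. G is the intersection of line DA and line KY ⇒ G = (-5/4, 1/2)
2·[YAK] = 5/2, 2·[QAG] = 5/8
[YAK]:[QAG] = 5/2:5/8 = 4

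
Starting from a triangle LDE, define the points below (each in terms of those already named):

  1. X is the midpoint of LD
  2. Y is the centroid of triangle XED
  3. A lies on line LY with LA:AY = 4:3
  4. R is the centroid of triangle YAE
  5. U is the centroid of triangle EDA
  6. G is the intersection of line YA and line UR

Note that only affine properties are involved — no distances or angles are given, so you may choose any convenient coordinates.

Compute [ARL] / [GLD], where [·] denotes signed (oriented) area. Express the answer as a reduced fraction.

Assign L = (0, 0), D = (1, 0), E = (0, 1) — the answer is frame-independent, so this choice is without loss of generality.
1. X is the midpoint of LD ⇒ X = (1/2, 0)
2. Y is the centroid of triangle XED ⇒ Y = (1/2, 1/3)
3. A lies on line LY with LA:AY = 4:3 ⇒ A = (2/7, 4/21)
4. R is the centroid of triangle YAE ⇒ R = (11/42, 32/63)
5. U is the centroid of triangle EDA ⇒ U = (3/7, 25/63)
6. G is the intersection of line YA and line UR ⇒ G = (43/84, 43/126)
2·[ARL] = 2/21, 2·[GLD] = 43/126
[ARL]:[GLD] = 2/21:43/126 = 12/43

[ARL]:[GLD] = 12/43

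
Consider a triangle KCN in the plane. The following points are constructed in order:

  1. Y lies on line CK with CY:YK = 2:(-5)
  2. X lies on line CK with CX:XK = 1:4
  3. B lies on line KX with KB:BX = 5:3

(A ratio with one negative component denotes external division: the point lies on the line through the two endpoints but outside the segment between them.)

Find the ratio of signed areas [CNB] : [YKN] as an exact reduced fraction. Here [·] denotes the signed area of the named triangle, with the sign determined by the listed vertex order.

[CNB]:[YKN] = -3/10

Work in coordinates with K = (0, 0), C = (1, 0), N = (0, 1).
1. Y lies on line CK with CY:YK = 2:(-5) ⇒ Y = (5/3, 0)
2. X lies on line CK with CX:XK = 1:4 ⇒ X = (4/5, 0)
3. B lies on line KX with KB:BX = 5:3 ⇒ B = (1/2, 0)
2·[CNB] = 1/2, 2·[YKN] = -5/3
[CNB]:[YKN] = 1/2:-5/3 = -3/10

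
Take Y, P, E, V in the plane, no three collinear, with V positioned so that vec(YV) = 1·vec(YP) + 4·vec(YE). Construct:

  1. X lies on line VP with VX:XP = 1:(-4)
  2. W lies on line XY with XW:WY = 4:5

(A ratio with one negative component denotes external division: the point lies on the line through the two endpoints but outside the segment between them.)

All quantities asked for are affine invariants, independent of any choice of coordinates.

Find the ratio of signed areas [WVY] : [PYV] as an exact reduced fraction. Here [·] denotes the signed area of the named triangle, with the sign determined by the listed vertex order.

Set Y = (0, 0), P = (1, 0), E = (0, 1), V = (1, 4); any affine frame gives the same invariant.
1. X lies on line VP with VX:XP = 1:(-4) ⇒ X = (1, 16/3)
2. W lies on line XY with XW:WY = 4:5 ⇒ W = (5/9, 80/27)
2·[WVY] = -20/27, 2·[PYV] = -4
[WVY]:[PYV] = -20/27:-4 = 5/27

[WVY]:[PYV] = 5/27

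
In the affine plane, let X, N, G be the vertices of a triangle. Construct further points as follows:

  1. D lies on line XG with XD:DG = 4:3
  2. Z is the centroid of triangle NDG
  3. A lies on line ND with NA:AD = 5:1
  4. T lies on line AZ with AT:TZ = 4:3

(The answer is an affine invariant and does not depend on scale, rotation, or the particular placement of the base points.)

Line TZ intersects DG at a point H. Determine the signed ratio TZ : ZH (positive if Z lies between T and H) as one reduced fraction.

Assign X = (0, 0), N = (1, 0), G = (0, 1) — the answer is frame-independent, so this choice is without loss of generality.
1. D lies on line XG with XD:DG = 4:3 ⇒ D = (0, 4/7)
2. Z is the centroid of triangle NDG ⇒ Z = (1/3, 11/21)
3. A lies on line ND with NA:AD = 5:1 ⇒ A = (1/6, 10/21)
4. T lies on line AZ with AT:TZ = 4:3 ⇒ T = (11/42, 74/147)
line TZ meets DG at H = (0, 3/7)
Z = T + t·(H−T) with t = -3/11, so TZ:ZH = -3/11:14/11

TZ:ZH = -3/14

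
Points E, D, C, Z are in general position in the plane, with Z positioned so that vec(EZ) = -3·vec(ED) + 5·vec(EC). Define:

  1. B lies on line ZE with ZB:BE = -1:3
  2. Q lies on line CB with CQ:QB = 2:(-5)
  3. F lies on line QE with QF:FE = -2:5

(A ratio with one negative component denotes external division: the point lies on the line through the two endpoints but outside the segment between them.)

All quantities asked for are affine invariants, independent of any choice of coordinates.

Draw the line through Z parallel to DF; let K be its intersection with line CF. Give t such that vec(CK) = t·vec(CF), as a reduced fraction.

Choose coordinates E = (0, 0), D = (1, 0), C = (0, 1), Z = (-3, 5).
1. B lies on line ZE with ZB:BE = -1:3 ⇒ B = (-9/2, 15/2)
2. Q lies on line CB with CQ:QB = 2:(-5) ⇒ Q = (3, -10/3)
3. F lies on line QE with QF:FE = -2:5 ⇒ F = (5, -50/9)
through Z parallel to DF: direction (4, -50/9); meets CF at K = (-15/7, 80/21)
K = C + t·(F−C) with t = -3/7

t = -3/7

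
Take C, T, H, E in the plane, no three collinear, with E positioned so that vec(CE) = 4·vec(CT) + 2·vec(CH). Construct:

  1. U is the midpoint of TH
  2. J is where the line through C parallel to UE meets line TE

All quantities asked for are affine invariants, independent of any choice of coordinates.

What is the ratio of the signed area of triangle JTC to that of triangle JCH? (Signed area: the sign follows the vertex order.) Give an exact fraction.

[JTC]:[JCH] = 3/7

Choose coordinates C = (0, 0), T = (1, 0), H = (0, 1), E = (4, 2).
1. U is the midpoint of TH ⇒ U = (1/2, 1/2)
2. J is where the line through C parallel to UE meets line TE ⇒ J = (14/5, 6/5)
2·[JTC] = -6/5, 2·[JCH] = -14/5
[JTC]:[JCH] = -6/5:-14/5 = 3/7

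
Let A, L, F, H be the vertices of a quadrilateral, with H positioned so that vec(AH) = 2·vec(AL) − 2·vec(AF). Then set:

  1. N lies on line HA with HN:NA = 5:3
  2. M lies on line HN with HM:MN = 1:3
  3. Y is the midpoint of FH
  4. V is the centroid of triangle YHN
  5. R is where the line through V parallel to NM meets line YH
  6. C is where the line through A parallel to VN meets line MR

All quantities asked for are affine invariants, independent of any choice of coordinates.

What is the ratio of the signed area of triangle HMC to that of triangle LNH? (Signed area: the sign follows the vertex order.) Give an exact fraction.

Set A = (0, 0), L = (1, 0), F = (0, 1), H = (2, -2); any affine frame gives the same invariant.
1. N lies on line HA with HN:NA = 5:3 ⇒ N = (3/4, -3/4)
2. M lies on line HN with HM:MN = 1:3 ⇒ M = (27/16, -27/16)
3. Y is the midpoint of FH ⇒ Y = (1, -1/2)
4. V is the centroid of triangle YHN ⇒ V = (5/4, -13/12)
5. R is where the line through V parallel to NM meets line YH ⇒ R = (5/3, -3/2)
6. C is where the line through A parallel to VN meets line MR ⇒ C = (81/50, -27/25)
2·[HMC] = -27/160, 2·[LNH] = 5/4
[HMC]:[LNH] = -27/160:5/4 = -27/200

[HMC]:[LNH] = -27/200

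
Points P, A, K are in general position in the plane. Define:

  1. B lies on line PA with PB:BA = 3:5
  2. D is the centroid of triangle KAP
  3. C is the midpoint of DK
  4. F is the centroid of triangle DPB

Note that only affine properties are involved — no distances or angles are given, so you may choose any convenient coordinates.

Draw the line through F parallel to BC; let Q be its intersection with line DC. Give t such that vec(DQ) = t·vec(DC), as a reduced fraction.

t = 8/3

Assign P = (0, 0), A = (1, 0), K = (0, 1) — the answer is frame-independent, so this choice is without loss of generality.
1. B lies on line PA with PB:BA = 3:5 ⇒ B = (3/8, 0)
2. D is the centroid of triangle KAP ⇒ D = (1/3, 1/3)
3. C is the midpoint of DK ⇒ C = (1/6, 2/3)
4. F is the centroid of triangle DPB ⇒ F = (17/72, 1/9)
through F parallel to BC: direction (-5/24, 2/3); meets DC at Q = (-1/9, 11/9)
Q = D + t·(C−D) with t = 8/3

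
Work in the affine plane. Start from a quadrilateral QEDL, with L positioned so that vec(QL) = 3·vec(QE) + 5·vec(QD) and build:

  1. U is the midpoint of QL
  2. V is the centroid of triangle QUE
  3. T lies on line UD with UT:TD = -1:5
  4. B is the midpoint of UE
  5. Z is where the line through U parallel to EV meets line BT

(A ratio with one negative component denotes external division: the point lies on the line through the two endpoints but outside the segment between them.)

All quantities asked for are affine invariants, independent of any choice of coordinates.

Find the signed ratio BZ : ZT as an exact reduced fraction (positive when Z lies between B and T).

BZ:ZT = 10/9

Work in coordinates with Q = (0, 0), E = (1, 0), D = (0, 1), L = (3, 5).
1. U is the midpoint of QL ⇒ U = (3/2, 5/2)
2. V is the centroid of triangle QUE ⇒ V = (5/6, 5/6)
3. T lies on line UD with UT:TD = -1:5 ⇒ T = (15/8, 23/8)
4. B is the midpoint of UE ⇒ B = (5/4, 5/4)
5. Z is where the line through U parallel to EV meets line BT ⇒ Z = (30/19, 40/19)
Z = B + t·(T−B) with t = 10/19, so BZ:ZT = t:(1−t) = 10/19:9/19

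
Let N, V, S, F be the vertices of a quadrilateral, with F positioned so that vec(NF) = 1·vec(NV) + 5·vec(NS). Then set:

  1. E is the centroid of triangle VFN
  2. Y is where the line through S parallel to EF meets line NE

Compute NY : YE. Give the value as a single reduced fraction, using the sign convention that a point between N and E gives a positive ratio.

NY:YE = -1/6

Work in coordinates with N = (0, 0), V = (1, 0), S = (0, 1), F = (1, 5).
1. E is the centroid of triangle VFN ⇒ E = (2/3, 5/3)
2. Y is where the line through S parallel to EF meets line NE ⇒ Y = (-2/15, -1/3)
Y = N + t·(E−N) with t = -1/5, so NY:YE = t:(1−t) = -1/5:6/5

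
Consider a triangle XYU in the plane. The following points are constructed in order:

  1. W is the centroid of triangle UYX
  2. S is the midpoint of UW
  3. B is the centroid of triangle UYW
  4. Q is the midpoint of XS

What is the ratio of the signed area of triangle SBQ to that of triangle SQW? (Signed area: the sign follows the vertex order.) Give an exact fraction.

Assign X = (0, 0), Y = (1, 0), U = (0, 1) — the answer is frame-independent, so this choice is without loss of generality.
1. W is the centroid of triangle UYX ⇒ W = (1/3, 1/3)
2. S is the midpoint of UW ⇒ S = (1/6, 2/3)
3. B is the centroid of triangle UYW ⇒ B = (4/9, 4/9)
4. Q is the midpoint of XS ⇒ Q = (1/12, 1/3)
2·[SBQ] = -1/9, 2·[SQW] = 1/12
[SBQ]:[SQW] = -1/9:1/12 = -4/3

[SBQ]:[SQW] = -4/3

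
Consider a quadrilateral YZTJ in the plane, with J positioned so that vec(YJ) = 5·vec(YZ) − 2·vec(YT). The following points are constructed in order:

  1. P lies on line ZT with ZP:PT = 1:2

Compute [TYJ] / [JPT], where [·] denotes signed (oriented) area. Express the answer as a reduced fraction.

[TYJ]:[JPT] = -15/4

Work in coordinates with Y = (0, 0), Z = (1, 0), T = (0, 1), J = (5, -2).
1. P lies on line ZT with ZP:PT = 1:2 ⇒ P = (2/3, 1/3)
2·[TYJ] = 5, 2·[JPT] = -4/3
[TYJ]:[JPT] = 5:-4/3 = -15/4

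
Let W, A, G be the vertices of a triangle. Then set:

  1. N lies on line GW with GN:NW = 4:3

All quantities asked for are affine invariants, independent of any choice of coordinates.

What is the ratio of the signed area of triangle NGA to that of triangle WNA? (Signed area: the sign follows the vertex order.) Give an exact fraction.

[NGA]:[WNA] = 4/3

Assign W = (0, 0), A = (1, 0), G = (0, 1) — the answer is frame-independent, so this choice is without loss of generality.
1. N lies on line GW with GN:NW = 4:3 ⇒ N = (0, 3/7)
2·[NGA] = -4/7, 2·[WNA] = -3/7
[NGA]:[WNA] = -4/7:-3/7 = 4/3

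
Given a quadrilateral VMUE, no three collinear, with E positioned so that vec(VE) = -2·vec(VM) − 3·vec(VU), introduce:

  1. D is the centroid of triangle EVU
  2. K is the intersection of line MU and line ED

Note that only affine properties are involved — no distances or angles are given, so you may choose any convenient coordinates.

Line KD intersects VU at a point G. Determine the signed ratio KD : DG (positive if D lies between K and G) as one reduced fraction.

KD:DG = -14/11

Assign V = (0, 0), M = (1, 0), U = (0, 1), E = (-2, -3) — the answer is frame-independent, so this choice is without loss of generality.
1. D is the centroid of triangle EVU ⇒ D = (-2/3, -2/3)
2. K is the intersection of line MU and line ED ⇒ K = (2/11, 9/11)
line KD meets VU at G = (0, 1/2)
D = K + t·(G−K) with t = 14/3, so KD:DG = 14/3:-11/3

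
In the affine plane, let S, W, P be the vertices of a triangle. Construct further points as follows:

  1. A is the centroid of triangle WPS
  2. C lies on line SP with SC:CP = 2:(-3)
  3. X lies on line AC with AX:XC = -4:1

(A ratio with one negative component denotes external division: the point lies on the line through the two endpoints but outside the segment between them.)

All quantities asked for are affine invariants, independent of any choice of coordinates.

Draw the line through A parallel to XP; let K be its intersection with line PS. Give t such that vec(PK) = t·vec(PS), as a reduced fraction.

t = 12

Set S = (0, 0), W = (1, 0), P = (0, 1); any affine frame gives the same invariant.
1. A is the centroid of triangle WPS ⇒ A = (1/3, 1/3)
2. C lies on line SP with SC:CP = 2:(-3) ⇒ C = (0, -2)
3. X lies on line AC with AX:XC = -4:1 ⇒ X = (-1/9, -25/9)
through A parallel to XP: direction (1/9, 34/9); meets PS at K = (0, -11)
K = P + t·(S−P) with t = 12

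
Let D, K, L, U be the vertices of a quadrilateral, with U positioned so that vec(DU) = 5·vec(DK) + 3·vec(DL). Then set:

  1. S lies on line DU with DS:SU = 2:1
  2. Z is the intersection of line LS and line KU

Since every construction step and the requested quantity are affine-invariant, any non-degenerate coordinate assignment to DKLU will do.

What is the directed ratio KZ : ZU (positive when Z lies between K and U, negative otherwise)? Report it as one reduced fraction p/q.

Assign D = (0, 0), K = (1, 0), L = (0, 1), U = (5, 3) — the answer is frame-independent, so this choice is without loss of generality.
1. S lies on line DU with DS:SU = 2:1 ⇒ S = (10/3, 2)
2. Z is the intersection of line LS and line KU ⇒ Z = (35/9, 13/6)
Z = K + t·(U−K) with t = 13/18, so KZ:ZU = t:(1−t) = 13/18:5/18

KZ:ZU = 13/5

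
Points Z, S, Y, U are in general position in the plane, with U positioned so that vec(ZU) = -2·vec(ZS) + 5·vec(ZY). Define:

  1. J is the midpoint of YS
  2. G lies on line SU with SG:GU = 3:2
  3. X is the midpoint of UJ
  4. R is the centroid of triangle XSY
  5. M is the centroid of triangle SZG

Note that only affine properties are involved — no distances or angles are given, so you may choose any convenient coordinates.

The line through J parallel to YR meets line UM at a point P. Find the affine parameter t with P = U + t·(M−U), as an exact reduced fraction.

t = 20/17

Work in coordinates with Z = (0, 0), S = (1, 0), Y = (0, 1), U = (-2, 5).
1. J is the midpoint of YS ⇒ J = (1/2, 1/2)
2. G lies on line SU with SG:GU = 3:2 ⇒ G = (-4/5, 3)
3. X is the midpoint of UJ ⇒ X = (-3/4, 11/4)
4. R is the centroid of triangle XSY ⇒ R = (1/12, 5/4)
5. M is the centroid of triangle SZG ⇒ M = (1/15, 1)
through J parallel to YR: direction (1/12, 1/4); meets UM at P = (22/51, 5/17)
P = U + t·(M−U) with t = 20/17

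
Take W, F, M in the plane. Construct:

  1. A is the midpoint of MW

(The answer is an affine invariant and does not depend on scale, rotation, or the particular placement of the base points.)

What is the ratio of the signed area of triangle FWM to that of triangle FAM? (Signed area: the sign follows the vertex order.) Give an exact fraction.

[FWM]:[FAM] = 2

Work in coordinates with W = (0, 0), F = (1, 0), M = (0, 1).
1. A is the midpoint of MW ⇒ A = (0, 1/2)
2·[FWM] = -1, 2·[FAM] = -1/2
[FWM]:[FAM] = -1:-1/2 = 2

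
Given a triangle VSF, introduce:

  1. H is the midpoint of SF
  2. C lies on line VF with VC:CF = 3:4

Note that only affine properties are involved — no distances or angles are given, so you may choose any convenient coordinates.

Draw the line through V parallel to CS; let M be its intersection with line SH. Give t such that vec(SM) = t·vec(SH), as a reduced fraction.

Set V = (0, 0), S = (1, 0), F = (0, 1); any affine frame gives the same invariant.
1. H is the midpoint of SF ⇒ H = (1/2, 1/2)
2. C lies on line VF with VC:CF = 3:4 ⇒ C = (0, 3/7)
through V parallel to CS: direction (1, -3/7); meets SH at M = (7/4, -3/4)
M = S + t·(H−S) with t = -3/2

t = -3/2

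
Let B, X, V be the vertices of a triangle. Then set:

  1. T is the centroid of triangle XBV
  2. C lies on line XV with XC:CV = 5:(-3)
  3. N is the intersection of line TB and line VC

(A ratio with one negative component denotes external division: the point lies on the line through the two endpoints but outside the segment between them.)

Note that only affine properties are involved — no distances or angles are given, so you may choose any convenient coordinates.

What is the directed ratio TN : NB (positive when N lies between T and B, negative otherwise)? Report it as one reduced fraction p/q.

Set B = (0, 0), X = (1, 0), V = (0, 1); any affine frame gives the same invariant.
1. T is the centroid of triangle XBV ⇒ T = (1/3, 1/3)
2. C lies on line XV with XC:CV = 5:(-3) ⇒ C = (-3/2, 5/2)
3. N is the intersection of line TB and line VC ⇒ N = (1/2, 1/2)
N = T + t·(B−T) with t = -1/2, so TN:NB = t:(1−t) = -1/2:3/2

TN:NB = -1/3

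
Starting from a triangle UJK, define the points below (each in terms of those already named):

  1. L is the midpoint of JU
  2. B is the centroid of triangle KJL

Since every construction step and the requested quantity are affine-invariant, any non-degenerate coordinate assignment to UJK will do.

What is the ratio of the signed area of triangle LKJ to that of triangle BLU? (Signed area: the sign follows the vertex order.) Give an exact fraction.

[LKJ]:[BLU] = 3

Set U = (0, 0), J = (1, 0), K = (0, 1); any affine frame gives the same invariant.
1. L is the midpoint of JU ⇒ L = (1/2, 0)
2. B is the centroid of triangle KJL ⇒ B = (1/2, 1/3)
2·[LKJ] = -1/2, 2·[BLU] = -1/6
[LKJ]:[BLU] = -1/2:-1/6 = 3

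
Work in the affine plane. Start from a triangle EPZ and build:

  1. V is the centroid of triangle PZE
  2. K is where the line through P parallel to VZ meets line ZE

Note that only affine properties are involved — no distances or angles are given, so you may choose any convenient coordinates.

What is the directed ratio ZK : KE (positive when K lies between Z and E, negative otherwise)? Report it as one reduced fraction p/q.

ZK:KE = -1/2

Work in coordinates with E = (0, 0), P = (1, 0), Z = (0, 1).
1. V is the centroid of triangle PZE ⇒ V = (1/3, 1/3)
2. K is where the line through P parallel to VZ meets line ZE ⇒ K = (0, 2)
K = Z + t·(E−Z) with t = -1, so ZK:KE = t:(1−t) = -1:2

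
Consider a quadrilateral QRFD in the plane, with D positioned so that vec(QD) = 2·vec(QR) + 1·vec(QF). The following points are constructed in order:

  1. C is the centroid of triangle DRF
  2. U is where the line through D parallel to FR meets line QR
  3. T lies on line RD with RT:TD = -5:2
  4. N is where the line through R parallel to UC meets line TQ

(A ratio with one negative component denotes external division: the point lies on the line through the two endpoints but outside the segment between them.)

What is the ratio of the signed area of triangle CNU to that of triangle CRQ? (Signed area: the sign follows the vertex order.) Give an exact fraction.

[CNU]:[CRQ] = -2

Assign Q = (0, 0), R = (1, 0), F = (0, 1), D = (2, 1) — the answer is frame-independent, so this choice is without loss of generality.
1. C is the centroid of triangle DRF ⇒ C = (1, 2/3)
2. U is where the line through D parallel to FR meets line QR ⇒ U = (3, 0)
3. T lies on line RD with RT:TD = -5:2 ⇒ T = (8/3, 5/3)
4. N is where the line through R parallel to UC meets line TQ ⇒ N = (8/23, 5/23)
2·[CNU] = 4/3, 2·[CRQ] = -2/3
[CNU]:[CRQ] = 4/3:-2/3 = -2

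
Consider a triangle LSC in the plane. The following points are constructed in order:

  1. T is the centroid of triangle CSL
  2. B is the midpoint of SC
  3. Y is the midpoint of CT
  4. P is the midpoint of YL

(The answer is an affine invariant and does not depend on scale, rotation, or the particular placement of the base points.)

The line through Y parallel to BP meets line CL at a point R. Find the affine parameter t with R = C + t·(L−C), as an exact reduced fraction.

t = 2/5

Choose coordinates L = (0, 0), S = (1, 0), C = (0, 1).
1. T is the centroid of triangle CSL ⇒ T = (1/3, 1/3)
2. B is the midpoint of SC ⇒ B = (1/2, 1/2)
3. Y is the midpoint of CT ⇒ Y = (1/6, 2/3)
4. P is the midpoint of YL ⇒ P = (1/12, 1/3)
through Y parallel to BP: direction (-5/12, -1/6); meets CL at R = (0, 3/5)
R = C + t·(L−C) with t = 2/5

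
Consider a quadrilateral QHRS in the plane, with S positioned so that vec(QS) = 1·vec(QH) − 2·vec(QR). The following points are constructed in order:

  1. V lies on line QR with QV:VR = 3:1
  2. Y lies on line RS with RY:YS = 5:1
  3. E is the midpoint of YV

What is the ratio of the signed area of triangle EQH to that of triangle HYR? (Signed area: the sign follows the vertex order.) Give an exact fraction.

[EQH]:[HYR] = 9/40

Assign Q = (0, 0), H = (1, 0), R = (0, 1), S = (1, -2) — the answer is frame-independent, so this choice is without loss of generality.
1. V lies on line QR with QV:VR = 3:1 ⇒ V = (0, 3/4)
2. Y lies on line RS with RY:YS = 5:1 ⇒ Y = (5/6, -3/2)
3. E is the midpoint of YV ⇒ E = (5/12, -3/8)
2·[EQH] = -3/8, 2·[HYR] = -5/3
[EQH]:[HYR] = -3/8:-5/3 = 9/40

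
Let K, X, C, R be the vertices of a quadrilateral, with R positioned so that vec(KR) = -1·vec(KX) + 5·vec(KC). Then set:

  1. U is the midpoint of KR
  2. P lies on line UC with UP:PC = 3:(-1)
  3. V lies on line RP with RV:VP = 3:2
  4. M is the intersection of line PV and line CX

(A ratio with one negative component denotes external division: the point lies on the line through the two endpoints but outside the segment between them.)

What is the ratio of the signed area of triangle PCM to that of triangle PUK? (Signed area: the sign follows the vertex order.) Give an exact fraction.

Work in coordinates with K = (0, 0), X = (1, 0), C = (0, 1), R = (-1, 5).
1. U is the midpoint of KR ⇒ U = (-1/2, 5/2)
2. P lies on line UC with UP:PC = 3:(-1) ⇒ P = (1/4, 1/4)
3. V lies on line RP with RV:VP = 3:2 ⇒ V = (-1/4, 43/20)
4. M is the intersection of line PV and line CX ⇒ M = (1/14, 13/14)
2·[PCM] = -1/28, 2·[PUK] = 3/4
[PCM]:[PUK] = -1/28:3/4 = -1/21

[PCM]:[PUK] = -1/21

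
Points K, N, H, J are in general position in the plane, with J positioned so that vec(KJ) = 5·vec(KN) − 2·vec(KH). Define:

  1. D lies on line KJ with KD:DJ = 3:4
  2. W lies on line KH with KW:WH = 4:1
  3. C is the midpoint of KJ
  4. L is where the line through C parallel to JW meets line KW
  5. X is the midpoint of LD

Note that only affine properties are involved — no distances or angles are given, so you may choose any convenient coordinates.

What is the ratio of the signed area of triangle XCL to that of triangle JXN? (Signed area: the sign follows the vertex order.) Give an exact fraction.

[XCL]:[JXN] = -5/54

Choose coordinates K = (0, 0), N = (1, 0), H = (0, 1), J = (5, -2).
1. D lies on line KJ with KD:DJ = 3:4 ⇒ D = (15/7, -6/7)
2. W lies on line KH with KW:WH = 4:1 ⇒ W = (0, 4/5)
3. C is the midpoint of KJ ⇒ C = (5/2, -1)
4. L is where the line through C parallel to JW meets line KW ⇒ L = (0, 2/5)
5. X is the midpoint of LD ⇒ X = (15/14, -8/35)
2·[XCL] = 1/14, 2·[JXN] = -27/35
[XCL]:[JXN] = 1/14:-27/35 = -5/54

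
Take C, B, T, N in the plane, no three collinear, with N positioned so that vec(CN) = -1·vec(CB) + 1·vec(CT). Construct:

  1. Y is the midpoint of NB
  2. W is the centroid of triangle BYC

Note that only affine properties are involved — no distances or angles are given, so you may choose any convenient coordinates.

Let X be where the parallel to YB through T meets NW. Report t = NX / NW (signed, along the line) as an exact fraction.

t = -3

Choose coordinates C = (0, 0), B = (1, 0), T = (0, 1), N = (-1, 1).
1. Y is the midpoint of NB ⇒ Y = (0, 1/2)
2. W is the centroid of triangle BYC ⇒ W = (1/3, 1/6)
through T parallel to YB: direction (1, -1/2); meets NW at X = (-5, 7/2)
X = N + t·(W−N) with t = -3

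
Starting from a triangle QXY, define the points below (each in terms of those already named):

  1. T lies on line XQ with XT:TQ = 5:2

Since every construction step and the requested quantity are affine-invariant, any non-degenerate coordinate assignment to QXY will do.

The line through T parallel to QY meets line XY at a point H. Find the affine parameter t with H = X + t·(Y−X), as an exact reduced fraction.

Choose coordinates Q = (0, 0), X = (1, 0), Y = (0, 1).
1. T lies on line XQ with XT:TQ = 5:2 ⇒ T = (2/7, 0)
through T parallel to QY: direction (0, 1); meets XY at H = (2/7, 5/7)
H = X + t·(Y−X) with t = 5/7

t = 5/7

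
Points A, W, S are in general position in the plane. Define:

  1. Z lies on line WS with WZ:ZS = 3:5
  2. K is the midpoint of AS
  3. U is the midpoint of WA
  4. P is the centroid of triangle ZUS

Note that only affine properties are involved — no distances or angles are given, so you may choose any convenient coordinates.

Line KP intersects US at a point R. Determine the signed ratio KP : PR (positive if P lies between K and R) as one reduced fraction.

Assign A = (0, 0), W = (1, 0), S = (0, 1) — the answer is frame-independent, so this choice is without loss of generality.
1. Z lies on line WS with WZ:ZS = 3:5 ⇒ Z = (5/8, 3/8)
2. K is the midpoint of AS ⇒ K = (0, 1/2)
3. U is the midpoint of WA ⇒ U = (1/2, 0)
4. P is the centroid of triangle ZUS ⇒ P = (3/8, 11/24)
line KP meets US at R = (9/34, 8/17)
P = K + t·(R−K) with t = 17/12, so KP:PR = 17/12:-5/12

KP:PR = -17/5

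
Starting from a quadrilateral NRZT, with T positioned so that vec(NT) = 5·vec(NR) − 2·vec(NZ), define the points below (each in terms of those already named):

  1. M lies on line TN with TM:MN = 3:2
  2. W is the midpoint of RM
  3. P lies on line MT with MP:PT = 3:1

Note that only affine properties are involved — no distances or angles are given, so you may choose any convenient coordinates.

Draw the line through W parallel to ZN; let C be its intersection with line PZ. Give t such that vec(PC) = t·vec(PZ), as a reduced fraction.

t = 11/17

Set N = (0, 0), R = (1, 0), Z = (0, 1), T = (5, -2); any affine frame gives the same invariant.
1. M lies on line TN with TM:MN = 3:2 ⇒ M = (2, -4/5)
2. W is the midpoint of RM ⇒ W = (3/2, -2/5)
3. P lies on line MT with MP:PT = 3:1 ⇒ P = (17/4, -17/10)
through W parallel to ZN: direction (0, -1); meets PZ at C = (3/2, 4/85)
C = P + t·(Z−P) with t = 11/17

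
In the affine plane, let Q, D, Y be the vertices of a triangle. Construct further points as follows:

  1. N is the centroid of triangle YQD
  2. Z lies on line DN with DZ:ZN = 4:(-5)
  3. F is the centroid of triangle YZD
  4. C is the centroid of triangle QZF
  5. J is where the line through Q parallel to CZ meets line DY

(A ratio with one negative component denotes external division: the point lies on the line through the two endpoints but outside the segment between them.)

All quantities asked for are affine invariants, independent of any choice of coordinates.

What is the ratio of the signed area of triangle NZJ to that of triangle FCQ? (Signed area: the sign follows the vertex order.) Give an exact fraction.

Choose coordinates Q = (0, 0), D = (1, 0), Y = (0, 1).
1. N is the centroid of triangle YQD ⇒ N = (1/3, 1/3)
2. Z lies on line DN with DZ:ZN = 4:(-5) ⇒ Z = (11/3, -4/3)
3. F is the centroid of triangle YZD ⇒ F = (14/9, -1/9)
4. C is the centroid of triangle QZF ⇒ C = (47/27, -13/27)
5. J is where the line through Q parallel to CZ meets line DY ⇒ J = (52/29, -23/29)
2·[NZJ] = -115/87, 2·[FCQ] = -5/9
[NZJ]:[FCQ] = -115/87:-5/9 = 69/29

[NZJ]:[FCQ] = 69/29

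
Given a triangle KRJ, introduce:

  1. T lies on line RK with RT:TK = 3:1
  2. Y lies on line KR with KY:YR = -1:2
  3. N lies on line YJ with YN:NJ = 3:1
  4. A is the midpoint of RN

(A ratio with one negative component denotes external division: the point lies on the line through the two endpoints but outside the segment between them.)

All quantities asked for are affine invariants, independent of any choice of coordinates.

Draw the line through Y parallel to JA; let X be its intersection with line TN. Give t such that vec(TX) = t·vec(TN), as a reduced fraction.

Choose coordinates K = (0, 0), R = (1, 0), J = (0, 1).
1. T lies on line RK with RT:TK = 3:1 ⇒ T = (1/4, 0)
2. Y lies on line KR with KY:YR = -1:2 ⇒ Y = (-1, 0)
3. N lies on line YJ with YN:NJ = 3:1 ⇒ N = (-1/4, 3/4)
4. A is the midpoint of RN ⇒ A = (3/8, 3/8)
through Y parallel to JA: direction (3/8, -5/8); meets TN at X = (-49/4, 75/4)
X = T + t·(N−T) with t = 25

t = 25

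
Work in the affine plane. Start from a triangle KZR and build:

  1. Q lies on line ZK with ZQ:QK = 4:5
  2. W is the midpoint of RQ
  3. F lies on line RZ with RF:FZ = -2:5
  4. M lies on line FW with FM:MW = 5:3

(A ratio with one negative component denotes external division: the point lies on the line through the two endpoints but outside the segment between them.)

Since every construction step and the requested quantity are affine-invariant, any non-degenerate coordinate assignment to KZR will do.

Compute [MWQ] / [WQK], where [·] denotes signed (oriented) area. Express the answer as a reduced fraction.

Assign K = (0, 0), Z = (1, 0), R = (0, 1) — the answer is frame-independent, so this choice is without loss of generality.
1. Q lies on line ZK with ZQ:QK = 4:5 ⇒ Q = (5/9, 0)
2. W is the midpoint of RQ ⇒ W = (5/18, 1/2)
3. F lies on line RZ with RF:FZ = -2:5 ⇒ F = (-2/3, 5/3)
4. M lies on line FW with FM:MW = 5:3 ⇒ M = (-11/144, 15/16)
2·[MWQ] = -1/18, 2·[WQK] = -5/18
[MWQ]:[WQK] = -1/18:-5/18 = 1/5

[MWQ]:[WQK] = 1/5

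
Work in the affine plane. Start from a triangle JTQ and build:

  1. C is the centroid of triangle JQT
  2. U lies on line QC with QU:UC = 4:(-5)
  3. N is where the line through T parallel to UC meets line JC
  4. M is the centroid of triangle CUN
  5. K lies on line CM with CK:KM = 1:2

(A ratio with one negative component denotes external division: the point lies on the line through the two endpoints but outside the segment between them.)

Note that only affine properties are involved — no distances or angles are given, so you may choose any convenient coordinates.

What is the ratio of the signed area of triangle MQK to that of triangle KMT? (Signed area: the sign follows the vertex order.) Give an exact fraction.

[MQK]:[KMT] = -1/6

Work in coordinates with J = (0, 0), T = (1, 0), Q = (0, 1).
1. C is the centroid of triangle JQT ⇒ C = (1/3, 1/3)
2. U lies on line QC with QU:UC = 4:(-5) ⇒ U = (-4/3, 11/3)
3. N is where the line through T parallel to UC meets line JC ⇒ N = (2/3, 2/3)
4. M is the centroid of triangle CUN ⇒ M = (-1/9, 14/9)
5. K lies on line CM with CK:KM = 1:2 ⇒ K = (5/27, 20/27)
2·[MQK] = 2/27, 2·[KMT] = -4/9
[MQK]:[KMT] = 2/27:-4/9 = -1/6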